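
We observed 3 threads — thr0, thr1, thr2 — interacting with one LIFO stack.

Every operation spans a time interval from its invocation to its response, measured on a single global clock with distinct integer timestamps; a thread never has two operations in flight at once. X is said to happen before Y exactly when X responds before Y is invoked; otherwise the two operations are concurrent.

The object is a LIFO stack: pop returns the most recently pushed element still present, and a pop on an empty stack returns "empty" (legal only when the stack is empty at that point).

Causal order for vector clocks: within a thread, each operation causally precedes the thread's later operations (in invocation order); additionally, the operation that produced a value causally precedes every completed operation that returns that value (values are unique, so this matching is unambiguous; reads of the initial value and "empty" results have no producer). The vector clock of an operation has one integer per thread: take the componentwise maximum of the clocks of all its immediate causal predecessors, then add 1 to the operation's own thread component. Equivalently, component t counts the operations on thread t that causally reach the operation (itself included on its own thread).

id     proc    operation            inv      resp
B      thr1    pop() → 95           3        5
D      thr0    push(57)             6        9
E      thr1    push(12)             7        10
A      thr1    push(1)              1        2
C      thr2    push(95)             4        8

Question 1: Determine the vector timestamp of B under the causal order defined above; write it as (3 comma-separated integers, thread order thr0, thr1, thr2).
Answer: (0, 2, 1)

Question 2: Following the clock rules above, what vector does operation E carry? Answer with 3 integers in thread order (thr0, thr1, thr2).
Answer: (0, 3, 1)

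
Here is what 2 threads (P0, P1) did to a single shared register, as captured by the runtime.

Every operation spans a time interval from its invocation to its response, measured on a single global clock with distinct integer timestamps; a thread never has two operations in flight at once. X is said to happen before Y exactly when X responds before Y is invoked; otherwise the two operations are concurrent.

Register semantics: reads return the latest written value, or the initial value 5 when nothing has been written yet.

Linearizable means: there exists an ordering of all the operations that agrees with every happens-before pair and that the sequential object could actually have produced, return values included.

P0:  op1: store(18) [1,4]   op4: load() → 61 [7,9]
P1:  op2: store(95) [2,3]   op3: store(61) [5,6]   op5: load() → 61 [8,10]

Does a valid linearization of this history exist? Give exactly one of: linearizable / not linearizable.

witness order: op1, op2, op3, op4, op5
1. op1 store(18), leaving value 18
2. op2 store(95), leaving value 95
3. op3 store(61), leaving value 61
4. op4 load() → 61, leaving value 61
5. op5 load() → 61, leaving value 61

linearizable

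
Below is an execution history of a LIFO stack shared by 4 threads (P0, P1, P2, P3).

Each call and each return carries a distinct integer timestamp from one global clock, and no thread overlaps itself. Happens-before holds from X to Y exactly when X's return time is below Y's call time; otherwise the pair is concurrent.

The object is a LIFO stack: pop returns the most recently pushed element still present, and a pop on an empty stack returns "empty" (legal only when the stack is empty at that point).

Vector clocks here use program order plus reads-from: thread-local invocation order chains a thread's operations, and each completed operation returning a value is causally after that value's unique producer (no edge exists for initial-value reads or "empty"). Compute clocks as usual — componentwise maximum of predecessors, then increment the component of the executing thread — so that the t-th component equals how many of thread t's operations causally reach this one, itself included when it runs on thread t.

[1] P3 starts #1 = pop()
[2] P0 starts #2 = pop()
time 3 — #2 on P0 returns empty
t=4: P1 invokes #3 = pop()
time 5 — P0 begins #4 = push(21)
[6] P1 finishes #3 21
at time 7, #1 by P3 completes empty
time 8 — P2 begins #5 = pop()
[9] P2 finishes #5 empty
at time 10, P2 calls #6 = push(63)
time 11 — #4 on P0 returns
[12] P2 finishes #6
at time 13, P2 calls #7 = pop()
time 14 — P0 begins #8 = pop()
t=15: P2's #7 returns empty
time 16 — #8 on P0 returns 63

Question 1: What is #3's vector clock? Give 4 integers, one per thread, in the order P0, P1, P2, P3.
(2, 1, 0, 0)

no predecessors for #1 (invoked 1): P3 increments from zero → (0, 0, 0, 1)
no predecessors for #5 (invoked 8): P2 increments from zero → (0, 0, 1, 0)
no predecessors for #2 (invoked 2): P0 increments from zero → (1, 0, 0, 0)
from VC(#5)=(0, 0, 1, 0), #6 (invoked 10) maxes components and bumps P2 → (0, 0, 2, 0)
from VC(#2)=(1, 0, 0, 0), #4 (invoked 5) maxes components and bumps P0 → (2, 0, 0, 0)
from VC(#6)=(0, 0, 2, 0), #7 (invoked 13) maxes components and bumps P2 → (0, 0, 3, 0)
from VC(#4)=(2, 0, 0, 0), #3 (invoked 4) maxes components and bumps P1 → (2, 1, 0, 0)
from VC(#4)=(2, 0, 0, 0), VC(#6)=(0, 0, 2, 0), #8 (invoked 14) maxes components and bumps P0 → (3, 0, 2, 0)
target: VC(#3) = (2, 1, 0, 0)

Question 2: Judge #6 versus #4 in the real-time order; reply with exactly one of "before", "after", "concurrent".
concurrent

#6 spans [10,12], #4 spans [5,11]
the intervals overlap in both directions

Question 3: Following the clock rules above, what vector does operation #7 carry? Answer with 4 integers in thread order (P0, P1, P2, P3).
(0, 0, 3, 0)

#1 (invocation 1): nothing precedes it; P3's component alone gives (0, 0, 0, 1)
#5 (invocation 8): nothing precedes it; P2's component alone gives (0, 0, 1, 0)
#2 (invocation 2): nothing precedes it; P0's component alone gives (1, 0, 0, 0)
#6 (invocation 10): componentwise max over VC(#5)=(0, 0, 1, 0), +1 at P2, giving (0, 0, 2, 0)
#4 (invocation 5): componentwise max over VC(#2)=(1, 0, 0, 0), +1 at P0, giving (2, 0, 0, 0)
#7 (invocation 13): componentwise max over VC(#6)=(0, 0, 2, 0), +1 at P2, giving (0, 0, 3, 0)
#3 (invocation 4): componentwise max over VC(#4)=(2, 0, 0, 0), +1 at P1, giving (2, 1, 0, 0)
#8 (invocation 14): componentwise max over VC(#4)=(2, 0, 0, 0), VC(#6)=(0, 0, 2, 0), +1 at P0, giving (3, 0, 2, 0)
target: VC(#7) = (0, 0, 3, 0)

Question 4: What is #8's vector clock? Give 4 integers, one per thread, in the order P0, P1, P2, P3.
(3, 0, 2, 0)

root op #1, invoked 1: fresh clock plus P3's own tick → (0, 0, 0, 1)
root op #5, invoked 8: fresh clock plus P2's own tick → (0, 0, 1, 0)
root op #2, invoked 2: fresh clock plus P0's own tick → (1, 0, 0, 0)
#6, invoked 10, takes VC(#5)=(0, 0, 1, 0) under max, adds 1 for P2 → (0, 0, 2, 0)
#4, invoked 5, takes VC(#2)=(1, 0, 0, 0) under max, adds 1 for P0 → (2, 0, 0, 0)
#7, invoked 13, takes VC(#6)=(0, 0, 2, 0) under max, adds 1 for P2 → (0, 0, 3, 0)
#3, invoked 4, takes VC(#4)=(2, 0, 0, 0) under max, adds 1 for P1 → (2, 1, 0, 0)
#8, invoked 14, takes VC(#4)=(2, 0, 0, 0), VC(#6)=(0, 0, 2, 0) under max, adds 1 for P0 → (3, 0, 2, 0)
target: VC(#8) = (3, 0, 2, 0)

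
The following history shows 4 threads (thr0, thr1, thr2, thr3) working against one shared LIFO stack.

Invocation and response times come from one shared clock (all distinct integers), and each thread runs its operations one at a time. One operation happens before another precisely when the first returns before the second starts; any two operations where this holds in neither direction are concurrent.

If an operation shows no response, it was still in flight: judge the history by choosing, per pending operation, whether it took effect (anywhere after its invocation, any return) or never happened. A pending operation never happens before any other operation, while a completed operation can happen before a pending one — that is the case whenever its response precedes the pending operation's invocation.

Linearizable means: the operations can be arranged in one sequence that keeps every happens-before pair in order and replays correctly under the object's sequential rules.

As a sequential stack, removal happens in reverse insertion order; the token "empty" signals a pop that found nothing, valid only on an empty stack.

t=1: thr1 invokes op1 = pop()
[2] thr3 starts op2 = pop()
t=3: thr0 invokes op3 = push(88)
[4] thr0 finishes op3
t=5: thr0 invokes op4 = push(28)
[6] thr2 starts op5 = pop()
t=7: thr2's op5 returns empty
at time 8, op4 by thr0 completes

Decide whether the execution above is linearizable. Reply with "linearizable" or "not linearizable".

a witness: op1, op3, op2, op5, op4
after step 1 (op1 pop() (pending, included)): stack <>
after step 2 (op3 push(88)): stack <88>
after step 3 (op2 pop() (pending, included)): stack <>
after step 4 (op5 pop() → empty): stack <>
after step 5 (op4 push(28)): stack <28>

linearizable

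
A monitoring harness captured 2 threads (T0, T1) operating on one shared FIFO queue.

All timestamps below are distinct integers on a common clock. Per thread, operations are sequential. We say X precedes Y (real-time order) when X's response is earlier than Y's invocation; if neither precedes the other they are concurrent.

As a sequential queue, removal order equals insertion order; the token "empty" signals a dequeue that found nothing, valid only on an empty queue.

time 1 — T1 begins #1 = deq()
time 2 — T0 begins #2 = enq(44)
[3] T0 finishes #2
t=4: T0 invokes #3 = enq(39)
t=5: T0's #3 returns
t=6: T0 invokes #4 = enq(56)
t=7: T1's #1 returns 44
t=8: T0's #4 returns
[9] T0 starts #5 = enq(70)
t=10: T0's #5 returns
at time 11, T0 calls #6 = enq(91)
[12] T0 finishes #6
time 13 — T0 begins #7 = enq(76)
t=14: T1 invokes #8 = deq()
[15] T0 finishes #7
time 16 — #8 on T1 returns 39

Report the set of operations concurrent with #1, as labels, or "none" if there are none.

overlap test against #1 [1,7]: concurrent iff the interval meets 1..7
#2 [2,3]: concurrent
#3 [4,5]: concurrent
#4 [6,8]: concurrent
#5 [9,10]: after
#6 [11,12]: after
#7 [13,15]: after
#8 [14,16]: after

#2, #3, #4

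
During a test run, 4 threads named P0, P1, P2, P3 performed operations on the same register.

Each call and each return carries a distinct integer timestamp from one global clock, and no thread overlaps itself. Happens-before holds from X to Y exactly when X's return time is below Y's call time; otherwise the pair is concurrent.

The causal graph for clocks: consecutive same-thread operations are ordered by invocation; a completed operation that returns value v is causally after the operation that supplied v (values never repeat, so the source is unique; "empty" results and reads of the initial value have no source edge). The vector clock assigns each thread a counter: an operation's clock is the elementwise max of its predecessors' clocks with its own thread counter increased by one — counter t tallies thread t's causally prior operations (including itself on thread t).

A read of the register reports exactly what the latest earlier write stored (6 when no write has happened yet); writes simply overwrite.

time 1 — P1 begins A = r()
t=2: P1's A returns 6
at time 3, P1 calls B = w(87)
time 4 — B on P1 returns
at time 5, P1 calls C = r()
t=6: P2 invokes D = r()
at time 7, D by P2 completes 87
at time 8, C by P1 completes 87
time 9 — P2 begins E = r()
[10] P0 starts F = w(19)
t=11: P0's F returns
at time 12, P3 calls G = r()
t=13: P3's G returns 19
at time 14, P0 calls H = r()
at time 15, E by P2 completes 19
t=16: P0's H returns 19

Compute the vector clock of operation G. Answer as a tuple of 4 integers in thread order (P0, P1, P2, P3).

(1, 0, 0, 1)

no predecessors for A (invoked 1): P1 increments from zero → (0, 1, 0, 0)
no predecessors for F (invoked 10): P0 increments from zero → (1, 0, 0, 0)
B, invoked 3, takes VC(A)=(0, 1, 0, 0) under max, adds 1 for P1 → (0, 2, 0, 0)
G, invoked 12, takes VC(F)=(1, 0, 0, 0) under max, adds 1 for P3 → (1, 0, 0, 1)
H, invoked 14, takes VC(F)=(1, 0, 0, 0) under max, adds 1 for P0 → (2, 0, 0, 0)
D, invoked 6, takes VC(B)=(0, 2, 0, 0) under max, adds 1 for P2 → (0, 2, 1, 0)
C, invoked 5, takes VC(B)=(0, 2, 0, 0) under max, adds 1 for P1 → (0, 3, 0, 0)
E, invoked 9, takes VC(D)=(0, 2, 1, 0), VC(F)=(1, 0, 0, 0) under max, adds 1 for P2 → (1, 2, 2, 0)
target: VC(G) = (1, 0, 0, 1)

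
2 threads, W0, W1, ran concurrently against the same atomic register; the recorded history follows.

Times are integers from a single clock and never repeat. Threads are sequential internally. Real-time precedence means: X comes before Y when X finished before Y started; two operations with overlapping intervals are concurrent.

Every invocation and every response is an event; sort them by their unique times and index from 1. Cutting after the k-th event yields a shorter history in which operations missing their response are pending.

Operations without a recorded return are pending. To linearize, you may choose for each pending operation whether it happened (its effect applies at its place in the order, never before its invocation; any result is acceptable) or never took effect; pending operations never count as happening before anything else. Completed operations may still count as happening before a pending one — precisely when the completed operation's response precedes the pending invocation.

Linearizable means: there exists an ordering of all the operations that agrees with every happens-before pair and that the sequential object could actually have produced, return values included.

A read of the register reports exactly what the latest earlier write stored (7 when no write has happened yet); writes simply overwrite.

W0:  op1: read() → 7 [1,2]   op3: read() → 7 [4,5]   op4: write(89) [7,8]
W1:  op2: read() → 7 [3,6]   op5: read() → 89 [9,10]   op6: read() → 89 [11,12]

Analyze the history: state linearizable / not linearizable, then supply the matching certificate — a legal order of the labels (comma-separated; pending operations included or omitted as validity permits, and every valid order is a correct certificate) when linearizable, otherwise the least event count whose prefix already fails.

after step 1 (op1 read() → 7): value 7
after step 2 (op2 read() → 7): value 7
after step 3 (op3 read() → 7): value 7
after step 4 (op4 write(89)): value 89
after step 5 (op5 read() → 89): value 89
after step 6 (op6 read() → 89): value 89

linearizable — witness: op1, op2, op3, op4, op5, op6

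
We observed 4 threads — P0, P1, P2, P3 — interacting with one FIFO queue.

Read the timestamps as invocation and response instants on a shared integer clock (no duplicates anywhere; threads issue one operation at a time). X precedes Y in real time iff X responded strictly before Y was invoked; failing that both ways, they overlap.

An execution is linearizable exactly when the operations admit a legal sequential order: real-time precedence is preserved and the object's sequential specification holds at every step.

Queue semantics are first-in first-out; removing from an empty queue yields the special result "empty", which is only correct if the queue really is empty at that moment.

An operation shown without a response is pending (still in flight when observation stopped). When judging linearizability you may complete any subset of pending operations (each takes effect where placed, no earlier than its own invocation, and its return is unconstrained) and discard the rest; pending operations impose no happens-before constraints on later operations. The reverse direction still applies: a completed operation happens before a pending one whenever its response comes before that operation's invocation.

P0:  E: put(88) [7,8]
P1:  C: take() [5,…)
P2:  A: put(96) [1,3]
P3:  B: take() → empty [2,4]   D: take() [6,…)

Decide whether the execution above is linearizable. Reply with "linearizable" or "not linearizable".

witness order: B, A, C, D, E
step 1: B take() → empty — queue <>
step 2: A put(96) — queue <96>
step 3: C take() (pending, included) — queue <>
step 4: D take() (pending, included) — queue <>
step 5: E put(88) — queue <88>

linearizable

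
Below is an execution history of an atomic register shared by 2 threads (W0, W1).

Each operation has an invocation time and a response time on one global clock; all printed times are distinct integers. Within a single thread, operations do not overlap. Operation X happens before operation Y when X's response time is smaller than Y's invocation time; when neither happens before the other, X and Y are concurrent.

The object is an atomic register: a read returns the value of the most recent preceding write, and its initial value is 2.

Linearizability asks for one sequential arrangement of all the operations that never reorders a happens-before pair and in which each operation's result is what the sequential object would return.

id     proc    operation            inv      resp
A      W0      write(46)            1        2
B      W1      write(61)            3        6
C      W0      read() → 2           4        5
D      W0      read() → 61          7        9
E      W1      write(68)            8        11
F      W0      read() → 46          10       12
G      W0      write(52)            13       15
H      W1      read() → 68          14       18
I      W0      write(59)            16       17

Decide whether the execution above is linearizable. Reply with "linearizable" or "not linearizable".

not linearizable

cut after 4 events: linearizable; cut after 5 events (C responds, time 5): not linearizable
one real-time candidate order over the 2 completed operations — the atomic register replay rejects it
no escape via the 1 pending operation (B): every completion choice fails
sample order A, C (pending dropped) stalls at step 2 — C read() → 2 has no legal effect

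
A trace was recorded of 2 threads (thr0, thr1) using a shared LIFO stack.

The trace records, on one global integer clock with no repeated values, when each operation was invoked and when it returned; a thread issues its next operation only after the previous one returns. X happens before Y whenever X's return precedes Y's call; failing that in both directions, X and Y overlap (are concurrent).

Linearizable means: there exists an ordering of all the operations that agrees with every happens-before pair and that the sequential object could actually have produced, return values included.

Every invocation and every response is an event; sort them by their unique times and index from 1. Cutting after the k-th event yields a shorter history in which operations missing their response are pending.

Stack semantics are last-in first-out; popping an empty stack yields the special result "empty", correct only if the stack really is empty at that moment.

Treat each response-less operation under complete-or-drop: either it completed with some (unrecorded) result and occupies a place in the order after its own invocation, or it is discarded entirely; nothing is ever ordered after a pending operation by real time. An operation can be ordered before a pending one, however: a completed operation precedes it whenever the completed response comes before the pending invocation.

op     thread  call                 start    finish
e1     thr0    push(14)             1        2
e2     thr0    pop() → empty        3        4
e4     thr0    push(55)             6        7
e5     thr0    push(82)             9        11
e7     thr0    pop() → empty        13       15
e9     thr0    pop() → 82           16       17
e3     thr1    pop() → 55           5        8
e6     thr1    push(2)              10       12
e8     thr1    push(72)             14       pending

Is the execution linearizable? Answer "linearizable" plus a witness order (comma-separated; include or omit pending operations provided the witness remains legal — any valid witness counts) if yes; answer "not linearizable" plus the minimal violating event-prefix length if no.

already the first 4 events (up to e2's response at time 4) admit no linearization; the first 3 still do
the sole real-time-consistent order of 2 completed operations fails the LIFO stack replay
one such order, e1, e2, breaks at step 2 where e2 pop() → empty is illegal

not linearizable — minimal violating prefix: 4 events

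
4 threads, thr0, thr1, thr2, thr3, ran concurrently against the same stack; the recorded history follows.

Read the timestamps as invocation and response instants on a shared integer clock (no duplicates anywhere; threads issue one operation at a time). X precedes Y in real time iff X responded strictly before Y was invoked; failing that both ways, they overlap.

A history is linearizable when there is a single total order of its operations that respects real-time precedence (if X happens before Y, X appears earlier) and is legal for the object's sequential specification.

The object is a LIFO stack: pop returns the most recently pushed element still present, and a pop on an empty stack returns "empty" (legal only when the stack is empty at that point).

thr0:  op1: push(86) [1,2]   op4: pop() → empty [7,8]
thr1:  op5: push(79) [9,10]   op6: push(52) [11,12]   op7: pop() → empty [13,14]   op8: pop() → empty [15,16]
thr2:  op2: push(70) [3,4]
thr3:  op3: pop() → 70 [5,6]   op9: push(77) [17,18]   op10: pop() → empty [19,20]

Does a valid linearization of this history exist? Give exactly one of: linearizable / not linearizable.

not linearizable

the violation lands at event 8, op4's response at time 8: events 1..7 linearize, events 1..8 do not
exhaustive check: the 4 completed stack ops admit one real-time order; illegal
sample order op1, op2, op3, op4 stalls at step 4 — op4 pop() → empty has no legal effect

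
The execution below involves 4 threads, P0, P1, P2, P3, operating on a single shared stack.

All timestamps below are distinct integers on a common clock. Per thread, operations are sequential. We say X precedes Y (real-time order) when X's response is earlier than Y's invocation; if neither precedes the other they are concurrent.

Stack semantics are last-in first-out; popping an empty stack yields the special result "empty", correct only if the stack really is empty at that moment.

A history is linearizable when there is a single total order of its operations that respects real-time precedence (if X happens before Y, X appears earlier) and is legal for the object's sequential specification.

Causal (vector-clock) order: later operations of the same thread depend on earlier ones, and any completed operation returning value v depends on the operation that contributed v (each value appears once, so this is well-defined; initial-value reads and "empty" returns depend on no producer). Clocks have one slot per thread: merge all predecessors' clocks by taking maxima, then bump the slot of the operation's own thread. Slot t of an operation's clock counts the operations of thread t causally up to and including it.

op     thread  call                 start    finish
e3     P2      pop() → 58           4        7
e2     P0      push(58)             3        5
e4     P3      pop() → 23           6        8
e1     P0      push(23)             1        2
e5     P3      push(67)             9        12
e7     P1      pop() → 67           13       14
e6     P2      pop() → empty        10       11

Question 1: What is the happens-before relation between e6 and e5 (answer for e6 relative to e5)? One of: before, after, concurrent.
concurrent

e6 spans [10,11], e5 spans [9,12]
the intervals overlap in both directions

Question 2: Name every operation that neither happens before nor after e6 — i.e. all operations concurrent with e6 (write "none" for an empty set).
e5

overlap test against e6 [10,11]: concurrent iff the interval meets 10..11
e1 [1,2]: before
e2 [3,5]: before
e3 [4,7]: before
e4 [6,8]: before
e5 [9,12]: concurrent
e7 [13,14]: after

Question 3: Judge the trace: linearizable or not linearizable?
linearizable

a witness: e1, e2, e3, e4, e6, e5, e7
step 1: e1 push(23) — stack <23>
step 2: e2 push(58) — stack <23,58>
step 3: e3 pop() → 58 — stack <23>
step 4: e4 pop() → 23 — stack <>
step 5: e6 pop() → empty — stack <>
step 6: e5 push(67) — stack <67>
step 7: e7 pop() → 67 — stack <>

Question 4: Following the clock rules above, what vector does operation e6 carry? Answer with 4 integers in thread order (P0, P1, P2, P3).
(2, 0, 2, 0)

root op e1, invoked 1: fresh clock plus P0's own tick → (1, 0, 0, 0)
invoked at 6, e4 merges VC(e1)=(1, 0, 0, 0) and bumps P3's slot → (1, 0, 0, 1)
invoked at 3, e2 merges VC(e1)=(1, 0, 0, 0) and bumps P0's slot → (2, 0, 0, 0)
invoked at 9, e5 merges VC(e4)=(1, 0, 0, 1) and bumps P3's slot → (1, 0, 0, 2)
invoked at 4, e3 merges VC(e2)=(2, 0, 0, 0) and bumps P2's slot → (2, 0, 1, 0)
invoked at 13, e7 merges VC(e5)=(1, 0, 0, 2) and bumps P1's slot → (1, 1, 0, 2)
invoked at 10, e6 merges VC(e3)=(2, 0, 1, 0) and bumps P2's slot → (2, 0, 2, 0)
target: VC(e6) = (2, 0, 2, 0)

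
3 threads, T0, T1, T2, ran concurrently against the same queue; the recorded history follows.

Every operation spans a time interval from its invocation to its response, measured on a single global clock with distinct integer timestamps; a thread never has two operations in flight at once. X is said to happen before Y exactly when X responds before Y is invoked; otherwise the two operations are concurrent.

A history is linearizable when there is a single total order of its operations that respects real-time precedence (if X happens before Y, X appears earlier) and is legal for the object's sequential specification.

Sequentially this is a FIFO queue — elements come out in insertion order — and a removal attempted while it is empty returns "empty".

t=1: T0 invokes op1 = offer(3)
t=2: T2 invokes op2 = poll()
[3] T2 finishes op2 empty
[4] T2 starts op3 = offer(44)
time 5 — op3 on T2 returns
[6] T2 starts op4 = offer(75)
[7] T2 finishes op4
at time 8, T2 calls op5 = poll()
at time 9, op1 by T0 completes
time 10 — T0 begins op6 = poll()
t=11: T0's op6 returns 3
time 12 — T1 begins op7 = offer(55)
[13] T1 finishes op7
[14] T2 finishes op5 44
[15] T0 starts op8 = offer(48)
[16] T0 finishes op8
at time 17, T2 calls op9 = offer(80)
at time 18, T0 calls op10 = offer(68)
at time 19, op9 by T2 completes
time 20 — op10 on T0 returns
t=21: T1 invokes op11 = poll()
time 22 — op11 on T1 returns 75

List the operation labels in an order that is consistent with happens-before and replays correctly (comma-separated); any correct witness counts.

op2, op1, op3, op4, op6, op5, op7, op8, op9, op10, op11

step 1: op2 poll() → empty — queue <>
step 2: op1 offer(3) — queue <3>
step 3: op3 offer(44) — queue <3,44>
step 4: op4 offer(75) — queue <3,44,75>
step 5: op6 poll() → 3 — queue <44,75>
step 6: op5 poll() → 44 — queue <75>
step 7: op7 offer(55) — queue <75,55>
step 8: op8 offer(48) — queue <75,55,48>
step 9: op9 offer(80) — queue <75,55,48,80>
step 10: op10 offer(68) — queue <75,55,48,80,68>
step 11: op11 poll() → 75 — queue <55,48,80,68>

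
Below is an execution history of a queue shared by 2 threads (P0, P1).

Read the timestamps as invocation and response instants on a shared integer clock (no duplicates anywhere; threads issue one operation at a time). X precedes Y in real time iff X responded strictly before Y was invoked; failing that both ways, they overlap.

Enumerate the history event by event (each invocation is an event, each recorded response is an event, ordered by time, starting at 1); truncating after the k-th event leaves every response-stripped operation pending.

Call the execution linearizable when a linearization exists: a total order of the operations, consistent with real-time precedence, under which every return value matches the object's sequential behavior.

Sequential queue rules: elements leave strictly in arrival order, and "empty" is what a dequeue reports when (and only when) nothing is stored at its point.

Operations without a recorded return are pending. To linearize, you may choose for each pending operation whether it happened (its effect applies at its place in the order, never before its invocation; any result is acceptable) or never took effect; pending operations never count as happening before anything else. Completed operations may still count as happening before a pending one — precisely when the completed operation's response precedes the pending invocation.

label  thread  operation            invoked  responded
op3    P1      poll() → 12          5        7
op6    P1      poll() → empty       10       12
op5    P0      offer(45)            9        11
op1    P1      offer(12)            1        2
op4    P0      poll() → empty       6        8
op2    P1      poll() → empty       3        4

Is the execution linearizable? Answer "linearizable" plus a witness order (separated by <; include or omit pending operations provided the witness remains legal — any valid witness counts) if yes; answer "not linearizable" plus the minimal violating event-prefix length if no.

events 1..3 are fine; event 4 — the response of op2 at time 4 — makes the prefix non-linearizable
the sole real-time-consistent order of 2 completed operations fails the queue replay
for example op1, op2 fails at step 2: op2 poll() → empty is not legal there

not linearizable — minimal violating prefix: 4 events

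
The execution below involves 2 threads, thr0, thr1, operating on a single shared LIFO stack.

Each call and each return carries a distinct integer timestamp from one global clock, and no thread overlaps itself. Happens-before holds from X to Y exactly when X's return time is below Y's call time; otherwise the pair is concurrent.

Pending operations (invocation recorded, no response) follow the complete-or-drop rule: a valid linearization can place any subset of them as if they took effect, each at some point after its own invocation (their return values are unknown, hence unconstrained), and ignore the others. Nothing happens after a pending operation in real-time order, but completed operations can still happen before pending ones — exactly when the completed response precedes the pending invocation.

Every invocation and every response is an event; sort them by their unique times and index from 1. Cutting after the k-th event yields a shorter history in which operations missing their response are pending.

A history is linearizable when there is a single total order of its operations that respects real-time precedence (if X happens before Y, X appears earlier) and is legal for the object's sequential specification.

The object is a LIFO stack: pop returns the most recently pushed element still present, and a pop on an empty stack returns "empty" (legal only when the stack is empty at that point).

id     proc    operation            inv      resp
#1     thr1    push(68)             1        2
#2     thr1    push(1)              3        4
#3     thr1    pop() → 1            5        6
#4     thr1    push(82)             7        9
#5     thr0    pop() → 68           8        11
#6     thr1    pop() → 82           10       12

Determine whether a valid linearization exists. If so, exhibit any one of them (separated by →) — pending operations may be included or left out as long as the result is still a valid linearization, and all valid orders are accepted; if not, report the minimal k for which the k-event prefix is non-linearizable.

1. #1 push(68), leaving stack <68>
2. #2 push(1), leaving stack <68,1>
3. #3 pop() → 1, leaving stack <68>
4. #4 push(82), leaving stack <68,82>
5. #6 pop() → 82, leaving stack <68>
6. #5 pop() → 68, leaving stack <>

linearizable — witness: #1 → #2 → #3 → #4 → #6 → #5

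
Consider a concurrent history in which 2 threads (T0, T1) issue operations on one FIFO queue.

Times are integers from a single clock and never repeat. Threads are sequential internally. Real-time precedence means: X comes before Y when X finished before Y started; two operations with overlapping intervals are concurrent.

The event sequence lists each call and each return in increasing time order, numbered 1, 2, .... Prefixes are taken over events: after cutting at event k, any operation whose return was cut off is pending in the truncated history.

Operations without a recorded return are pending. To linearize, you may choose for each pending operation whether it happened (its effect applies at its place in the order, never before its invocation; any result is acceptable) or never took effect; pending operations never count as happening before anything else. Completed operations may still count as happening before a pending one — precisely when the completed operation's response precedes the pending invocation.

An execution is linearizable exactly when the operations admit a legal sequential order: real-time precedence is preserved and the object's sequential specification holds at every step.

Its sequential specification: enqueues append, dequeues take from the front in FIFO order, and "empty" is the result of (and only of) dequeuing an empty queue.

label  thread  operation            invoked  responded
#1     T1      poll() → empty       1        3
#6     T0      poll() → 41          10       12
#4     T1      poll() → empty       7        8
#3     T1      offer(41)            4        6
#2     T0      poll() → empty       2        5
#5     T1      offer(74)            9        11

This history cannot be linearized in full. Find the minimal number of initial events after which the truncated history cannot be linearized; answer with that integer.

8

a valid linearization of events 1..7 exists, for instance #1, #2, #3:
1. #1 poll() → empty, leaving queue <>
2. #2 poll() → empty, leaving queue <>
3. #3 offer(41), leaving queue <41>
once event 8 joins (#4's response, time 8), exhaustive search finds no witness
for example #1, #2, #3, #4 fails at step 4: #4 poll() → empty is not legal there
for example #1, #3, #2, #4 fails at step 3: #2 poll() → empty is not legal there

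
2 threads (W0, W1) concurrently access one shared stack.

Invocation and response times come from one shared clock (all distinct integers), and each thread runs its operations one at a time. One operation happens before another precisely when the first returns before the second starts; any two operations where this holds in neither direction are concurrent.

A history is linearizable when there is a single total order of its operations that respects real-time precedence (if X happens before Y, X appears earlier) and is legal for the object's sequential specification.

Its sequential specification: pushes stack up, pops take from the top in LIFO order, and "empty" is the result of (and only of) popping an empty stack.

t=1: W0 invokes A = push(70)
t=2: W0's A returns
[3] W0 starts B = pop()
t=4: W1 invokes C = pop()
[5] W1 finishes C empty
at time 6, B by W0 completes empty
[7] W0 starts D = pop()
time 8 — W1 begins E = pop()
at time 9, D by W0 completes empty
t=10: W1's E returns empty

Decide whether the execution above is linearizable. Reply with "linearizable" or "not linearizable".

cut after 5 events: linearizable; cut after 6 events (B responds, time 6): not linearizable
3 completed operations, 2 real-time-consistent orders — every stack replay fails
sample order A, B, C stalls at step 2 — B pop() → empty has no legal effect
sample order A, C, B stalls at step 2 — C pop() → empty has no legal effect

not linearizable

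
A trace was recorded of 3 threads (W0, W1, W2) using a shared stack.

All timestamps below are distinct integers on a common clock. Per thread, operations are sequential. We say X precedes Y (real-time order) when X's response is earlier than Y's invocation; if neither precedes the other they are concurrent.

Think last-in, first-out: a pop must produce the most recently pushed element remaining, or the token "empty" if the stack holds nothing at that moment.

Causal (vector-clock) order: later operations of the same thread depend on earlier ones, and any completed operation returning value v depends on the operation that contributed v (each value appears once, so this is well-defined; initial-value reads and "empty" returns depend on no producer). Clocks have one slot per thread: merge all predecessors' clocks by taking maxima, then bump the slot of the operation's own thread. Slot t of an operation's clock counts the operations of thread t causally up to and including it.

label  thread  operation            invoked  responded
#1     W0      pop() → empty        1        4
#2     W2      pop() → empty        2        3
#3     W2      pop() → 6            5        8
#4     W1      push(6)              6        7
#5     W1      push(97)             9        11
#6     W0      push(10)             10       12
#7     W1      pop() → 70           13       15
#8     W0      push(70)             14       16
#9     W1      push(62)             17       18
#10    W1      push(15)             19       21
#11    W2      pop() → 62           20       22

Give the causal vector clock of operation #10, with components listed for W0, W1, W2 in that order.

root op #2, invoked 2: fresh clock plus W2's own tick → (0, 0, 1)
root op #4, invoked 6: fresh clock plus W1's own tick → (0, 1, 0)
root op #1, invoked 1: fresh clock plus W0's own tick → (1, 0, 0)
VC(#5, invoked at 9): max of VC(#4)=(0, 1, 0), then +1 on thread W1 → (0, 2, 0)
VC(#6, invoked at 10): max of VC(#1)=(1, 0, 0), then +1 on thread W0 → (2, 0, 0)
VC(#3, invoked at 5): max of VC(#2)=(0, 0, 1), VC(#4)=(0, 1, 0), then +1 on thread W2 → (0, 1, 2)
VC(#8, invoked at 14): max of VC(#6)=(2, 0, 0), then +1 on thread W0 → (3, 0, 0)
VC(#7, invoked at 13): max of VC(#5)=(0, 2, 0), VC(#8)=(3, 0, 0), then +1 on thread W1 → (3, 3, 0)
VC(#9, invoked at 17): max of VC(#7)=(3, 3, 0), then +1 on thread W1 → (3, 4, 0)
VC(#10, invoked at 19): max of VC(#9)=(3, 4, 0), then +1 on thread W1 → (3, 5, 0)
VC(#11, invoked at 20): max of VC(#3)=(0, 1, 2), VC(#9)=(3, 4, 0), then +1 on thread W2 → (3, 4, 3)
target: VC(#10) = (3, 5, 0)

(3, 5, 0)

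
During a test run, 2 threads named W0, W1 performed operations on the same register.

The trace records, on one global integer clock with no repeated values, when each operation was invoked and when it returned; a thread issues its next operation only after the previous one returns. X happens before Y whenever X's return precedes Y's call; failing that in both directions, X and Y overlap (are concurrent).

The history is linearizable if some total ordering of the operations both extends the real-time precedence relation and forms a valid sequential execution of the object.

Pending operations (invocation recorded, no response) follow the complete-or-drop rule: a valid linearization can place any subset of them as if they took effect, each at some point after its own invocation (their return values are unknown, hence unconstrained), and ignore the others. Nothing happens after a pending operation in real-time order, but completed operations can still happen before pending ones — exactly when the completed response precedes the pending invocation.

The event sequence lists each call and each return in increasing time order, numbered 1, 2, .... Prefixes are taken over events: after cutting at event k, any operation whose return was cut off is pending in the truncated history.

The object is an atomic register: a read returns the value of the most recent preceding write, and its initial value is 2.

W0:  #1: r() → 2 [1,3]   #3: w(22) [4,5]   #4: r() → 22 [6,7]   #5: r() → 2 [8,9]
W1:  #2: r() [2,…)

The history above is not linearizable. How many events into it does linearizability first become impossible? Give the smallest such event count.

one valid order for events 1..8 is #1, #2, #3, #4:
after step 1 (#1 r() → 2): value 2
after step 2 (#2 r() (pending, included)): value 2
after step 3 (#3 w(22)): value 22
after step 4 (#4 r() → 22): value 22
include event 9 — #5 responding at 9 — and every candidate order breaks
no completion choice of the 1 pending operation (#2) rescues it — every subset was tried
one such order, #1, #3, #4, #5 (pending dropped), breaks at step 4 where #5 r() → 2 is illegal

9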